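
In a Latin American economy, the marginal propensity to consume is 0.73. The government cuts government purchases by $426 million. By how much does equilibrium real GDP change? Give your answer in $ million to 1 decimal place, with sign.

Expenditure multiplier = 1/(1 − MPC) = 1/(1 − 0.73) = 1/0.27 ≈ 3.704.
ΔY = k × ΔG = (−$426 million) / 0.27 ≈ −$1,577.8 million.

−$1,577.8 million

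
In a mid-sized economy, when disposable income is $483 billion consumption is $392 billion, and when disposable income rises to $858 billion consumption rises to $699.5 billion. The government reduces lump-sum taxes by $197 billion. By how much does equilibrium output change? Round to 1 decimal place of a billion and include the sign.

MPC = ΔC/ΔYd = (699.5 − 392)/(858 − 483) = 307.5/375 = 0.82.
A lump-sum tax change of −$197 billion shifts disposable income by +$197 billion; first-round consumption changes by −c × ΔT = −0.82 × (−$197 billion) = +$161.54 billion.
Expenditure multiplier = 1/(1 − MPC) = 1/(1 − 0.82) = 1/0.18 ≈ 5.556.
The tax multiplier is −c × k ≈ −4.556, so ΔY = k × (−c·ΔT) = (+$161.54 billion) / 0.18 ≈ +$897.4 billion.

+$897.4 billion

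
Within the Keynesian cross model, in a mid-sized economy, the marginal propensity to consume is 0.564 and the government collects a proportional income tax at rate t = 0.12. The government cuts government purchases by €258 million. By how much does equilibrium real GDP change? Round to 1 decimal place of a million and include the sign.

−€512.2 million

Government-spending multiplier = 1/(1 − c(1−t)) = 1/(1 − 0.564×0.88) = 1/0.50368 ≈ 1.985.
ΔY = k × ΔG = (−€258 million) / 0.50368 ≈ −€512.2 million.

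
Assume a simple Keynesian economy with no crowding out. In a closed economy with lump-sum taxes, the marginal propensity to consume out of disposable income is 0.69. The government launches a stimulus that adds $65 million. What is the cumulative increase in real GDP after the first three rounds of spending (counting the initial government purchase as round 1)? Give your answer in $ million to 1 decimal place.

Round 1 adds ΔG = $65 million; each later round is MPC = 0.69 times the previous.
After 3 rounds: 65 + 44.85 + 30.9465 = ΔG·(1 − c^3)/(1 − c) = 65 × (1 − 0.328509)/0.31 ≈ $140.8 million.

$140.8 million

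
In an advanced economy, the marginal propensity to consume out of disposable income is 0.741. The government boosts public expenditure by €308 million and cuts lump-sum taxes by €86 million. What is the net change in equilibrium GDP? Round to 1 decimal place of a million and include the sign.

Expenditure multiplier = 1/(1 − MPC) = 1/(1 − 0.741) = 1/0.259 ≈ 3.861.
ΔG contributes k·ΔG = (+€308 million) / 0.259 ≈ +€1,189.2 million.
ΔT of −€86 million changes first-round spending by −c·ΔT = +€63.726 million, contributing k·(−c·ΔT) = (+€63.726 million) / 0.259 ≈ +€246 million.
Net ΔY = k(ΔG − c·ΔT) = (+€371.726 million) / 0.259 ≈ +€1,435.2 million.

+€1,435.2 million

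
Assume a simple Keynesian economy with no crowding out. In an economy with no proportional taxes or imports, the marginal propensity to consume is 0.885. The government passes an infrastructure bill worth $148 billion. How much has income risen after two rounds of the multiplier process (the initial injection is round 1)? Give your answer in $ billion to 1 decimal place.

Round 1 adds ΔG = $148 billion; each later round is MPC = 0.885 times the previous.
After 2 rounds: 148 + 130.98 = ΔG·(1 − c^2)/(1 − c) = 148 × (1 − 0.783225)/0.115 ≈ $279 billion.

$279.0 billion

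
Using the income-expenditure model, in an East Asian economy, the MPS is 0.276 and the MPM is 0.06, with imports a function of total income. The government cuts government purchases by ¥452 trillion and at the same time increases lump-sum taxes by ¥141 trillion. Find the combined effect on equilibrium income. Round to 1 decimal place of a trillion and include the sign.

−¥1,649.1 trillion

MPC = 1 − MPS = 1 − 0.276 = 0.724.
Expenditure multiplier = 1/(1 − c + m) = 1/(1 − 0.724 + 0.06) = 1/0.336 ≈ 2.976.
ΔG contributes k·ΔG = (−¥452 trillion) / 0.336 ≈ −¥1,345.2 trillion.
ΔT of +¥141 trillion changes first-round spending by −c·ΔT = −¥102.084 trillion, contributing k·(−c·ΔT) = (−¥102.084 trillion) / 0.336 ≈ −¥303.8 trillion.
Net ΔY = k(ΔG − c·ΔT) = (−¥554.084 trillion) / 0.336 ≈ −¥1,649.1 trillion.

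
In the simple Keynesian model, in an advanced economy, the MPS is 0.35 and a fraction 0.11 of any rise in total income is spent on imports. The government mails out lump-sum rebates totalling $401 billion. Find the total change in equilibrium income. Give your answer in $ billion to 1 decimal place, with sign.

+$566.6 billion

MPC = 1 − MPS = 1 − 0.35 = 0.65.
A lump-sum tax change of −$401 billion shifts disposable income by +$401 billion; first-round consumption changes by −c × ΔT = −0.65 × (−$401 billion) = +$260.65 billion.
Expenditure multiplier = 1/(1 − c + m) = 1/(1 − 0.65 + 0.11) = 1/0.46 ≈ 2.174.
The tax multiplier is −c × k ≈ −1.413, so ΔY = k × (−c·ΔT) = (+$260.65 billion) / 0.46 ≈ +$566.6 billion.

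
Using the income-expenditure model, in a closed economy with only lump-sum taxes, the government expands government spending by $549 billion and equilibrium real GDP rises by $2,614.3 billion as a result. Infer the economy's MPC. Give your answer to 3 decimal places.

Implied spending multiplier k = ΔY/ΔG = 2,614.3/549 ≈ 4.7619.
Since k = 1/(1 − MPC), MPC = 1 − 1/k = 1 − ΔG/ΔY = 1 − 549/2,614.3 ≈ 0.790.

0.790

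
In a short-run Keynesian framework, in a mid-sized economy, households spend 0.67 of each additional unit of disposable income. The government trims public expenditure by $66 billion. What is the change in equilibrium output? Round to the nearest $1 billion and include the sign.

Government-spending multiplier = 1/(1 − MPC) = 1/(1 − 0.67) = 1/0.33 ≈ 3.03.
ΔY = k × ΔG = (−$66 billion) / 0.33 = −$200 billion.

−$200 billion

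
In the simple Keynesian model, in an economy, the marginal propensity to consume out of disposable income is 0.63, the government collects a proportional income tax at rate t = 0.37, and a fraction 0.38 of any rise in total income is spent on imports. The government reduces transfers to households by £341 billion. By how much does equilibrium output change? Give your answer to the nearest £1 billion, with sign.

−£219 billion

The transfer change shifts disposable income by −£341 billion, so first-round consumption changes by c·ΔTR = 0.63 × (−£341 billion) = −£214.83 billion.
Expenditure multiplier = 1/(1 − c(1−t) + m) = 1/(1 − 0.63×0.63 + 0.38) = 1/0.9831 ≈ 1.017.
The transfer multiplier is c × k ≈ 0.641, so ΔY = k × (c·ΔTR) = (−£214.83 billion) / 0.9831 ≈ −£219 billion.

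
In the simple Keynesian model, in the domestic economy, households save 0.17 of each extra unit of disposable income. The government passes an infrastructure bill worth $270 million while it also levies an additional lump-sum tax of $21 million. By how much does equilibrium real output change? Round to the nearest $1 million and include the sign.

MPC = 1 − MPS = 1 − 0.17 = 0.83.
Expenditure multiplier = 1/(1 − MPC) = 1/(1 − 0.83) = 1/0.17 ≈ 5.882.
ΔG contributes k·ΔG = (+$270 million) / 0.17 ≈ +$1,588.2 million.
ΔT of +$21 million changes first-round spending by −c·ΔT = −$17.43 million, contributing k·(−c·ΔT) = (−$17.43 million) / 0.17 ≈ −$102.5 million.
Net ΔY = k(ΔG − c·ΔT) = (+$252.57 million) / 0.17 ≈ +$1,486 million.

+$1,486 million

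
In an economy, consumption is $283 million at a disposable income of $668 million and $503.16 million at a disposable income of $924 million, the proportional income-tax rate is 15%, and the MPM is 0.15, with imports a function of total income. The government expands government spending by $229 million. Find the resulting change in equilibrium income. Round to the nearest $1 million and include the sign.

MPC = ΔC/ΔYd = (503.16 − 283)/(924 − 668) = 220.16/256 = 0.86.
Spending multiplier = 1/(1 − c(1−t) + m) = 1/(1 − 0.86×0.85 + 0.15) = 1/0.419 ≈ 2.387.
ΔY = k × ΔG = (+$229 million) / 0.419 ≈ +$547 million.

+$547 million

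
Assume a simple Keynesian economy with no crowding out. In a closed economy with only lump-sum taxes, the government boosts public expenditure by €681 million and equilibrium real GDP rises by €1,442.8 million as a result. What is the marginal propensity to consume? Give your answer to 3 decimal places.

Implied spending multiplier k = ΔY/ΔG = 1,442.8/681 ≈ 2.1186.
Since k = 1/(1 − MPC), MPC = 1 − 1/k = 1 − ΔG/ΔY = 1 − 681/1,442.8 ≈ 0.528.

0.528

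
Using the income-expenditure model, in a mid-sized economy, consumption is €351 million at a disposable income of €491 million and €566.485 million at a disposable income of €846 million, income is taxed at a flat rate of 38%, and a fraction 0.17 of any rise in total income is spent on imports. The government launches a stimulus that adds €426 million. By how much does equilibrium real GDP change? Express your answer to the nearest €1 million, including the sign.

MPC = ΔC/ΔYd = (566.485 − 351)/(846 − 491) = 215.485/355 = 0.607.
Government-spending multiplier = 1/(1 − c(1−t) + m) = 1/(1 − 0.607×0.62 + 0.17) = 1/0.79366 ≈ 1.26.
ΔY = k × ΔG = (+€426 million) / 0.79366 ≈ +€537 million.

+€537 million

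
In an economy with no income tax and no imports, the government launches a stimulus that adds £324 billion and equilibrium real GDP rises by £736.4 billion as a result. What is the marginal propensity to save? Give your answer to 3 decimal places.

0.440

Implied spending multiplier k = ΔY/ΔG = 736.4/324 ≈ 2.2728.
Since k = 1/(1 − MPC), MPC = 1 − 1/k = 1 − ΔG/ΔY = 1 − 324/736.4 ≈ 0.560.
MPS = 1 − MPC = 0.440.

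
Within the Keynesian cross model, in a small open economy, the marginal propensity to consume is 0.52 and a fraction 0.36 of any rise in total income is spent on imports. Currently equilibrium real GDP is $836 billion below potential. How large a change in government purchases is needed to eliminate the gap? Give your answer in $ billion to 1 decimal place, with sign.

Spending multiplier = 1/(1 − c + m) = 1/(1 − 0.52 + 0.36) = 1/0.84 ≈ 1.19.
Need ΔY = +$836 billion, so ΔG = ΔY/k = (+$836 billion) × 0.84 ≈ +$702.2 billion.
The government should increase government purchases by $702.2 billion.

+$702.2 billion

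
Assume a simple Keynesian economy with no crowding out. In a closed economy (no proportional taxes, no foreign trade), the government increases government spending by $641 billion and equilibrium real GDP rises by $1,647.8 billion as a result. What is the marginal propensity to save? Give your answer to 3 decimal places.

0.389

Implied spending multiplier k = ΔY/ΔG = 1,647.8/641 ≈ 2.5707.
Since k = 1/(1 − MPC), MPC = 1 − 1/k = 1 − ΔG/ΔY = 1 − 641/1,647.8 ≈ 0.611.
MPS = 1 − MPC = 0.389.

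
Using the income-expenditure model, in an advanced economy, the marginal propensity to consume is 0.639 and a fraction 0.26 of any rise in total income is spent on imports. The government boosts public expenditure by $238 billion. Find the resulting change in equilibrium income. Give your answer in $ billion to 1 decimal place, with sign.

Spending multiplier = 1/(1 − c + m) = 1/(1 − 0.639 + 0.26) = 1/0.621 ≈ 1.61.
ΔY = k × ΔG = (+$238 billion) / 0.621 ≈ +$383.3 billion.

+$383.3 billion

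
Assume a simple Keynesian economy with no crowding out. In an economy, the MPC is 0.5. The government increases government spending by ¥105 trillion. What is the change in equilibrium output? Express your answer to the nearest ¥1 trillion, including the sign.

+¥210 trillion

Spending multiplier = 1/(1 − MPC) = 1/(1 − 0.5) = 1/0.5 = 2.
ΔY = k × ΔG = (+¥105 trillion) / 0.5 = +¥210 trillion.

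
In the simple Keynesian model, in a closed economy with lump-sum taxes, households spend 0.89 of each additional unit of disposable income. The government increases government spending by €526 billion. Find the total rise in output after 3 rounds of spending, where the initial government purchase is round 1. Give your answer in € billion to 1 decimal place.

€1,410.8 billion

Round 1 adds ΔG = €526 billion; each later round is MPC = 0.89 times the previous.
After 3 rounds: 526 + 468.14 + 416.6446 = ΔG·(1 − c^3)/(1 − c) = 526 × (1 − 0.704969)/0.11 ≈ €1,410.8 billion.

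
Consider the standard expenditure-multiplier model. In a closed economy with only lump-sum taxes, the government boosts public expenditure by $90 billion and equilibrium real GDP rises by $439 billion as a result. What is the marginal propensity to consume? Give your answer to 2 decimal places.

Implied spending multiplier k = ΔY/ΔG = 439/90 ≈ 4.8778.
Since k = 1/(1 − MPC), MPC = 1 − 1/k = 1 − ΔG/ΔY = 1 − 90/439 ≈ 0.79.

0.79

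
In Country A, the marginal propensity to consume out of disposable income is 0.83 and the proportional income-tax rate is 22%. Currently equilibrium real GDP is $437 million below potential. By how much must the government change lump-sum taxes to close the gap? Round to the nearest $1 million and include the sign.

−$186 million

Spending multiplier = 1/(1 − c(1−t)) = 1/(1 − 0.83×0.78) = 1/0.3526 ≈ 2.836.
Tax multiplier = −c·k = −0.83/0.3526 ≈ −2.354. Need ΔY = +$437 million, so ΔT = ΔY/(−c·k) = −(+$437 million) × 0.3526 / 0.83 ≈ −$186 million.
The government should cut lump-sum taxes by $186 million.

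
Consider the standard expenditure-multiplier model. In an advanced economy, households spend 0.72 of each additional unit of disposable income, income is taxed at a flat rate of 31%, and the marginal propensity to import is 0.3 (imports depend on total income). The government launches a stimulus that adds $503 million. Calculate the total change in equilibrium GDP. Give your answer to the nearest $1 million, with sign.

Expenditure multiplier = 1/(1 − c(1−t) + m) = 1/(1 − 0.72×0.69 + 0.3) = 1/0.8032 ≈ 1.245.
ΔY = k × ΔG = (+$503 million) / 0.8032 ≈ +$626 million.

+$626 million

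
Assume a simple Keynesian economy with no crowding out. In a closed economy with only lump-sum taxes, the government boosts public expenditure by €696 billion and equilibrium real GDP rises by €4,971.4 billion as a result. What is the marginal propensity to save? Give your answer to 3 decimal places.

0.140

Implied spending multiplier k = ΔY/ΔG = 4,971.4/696 ≈ 7.1428.
Since k = 1/(1 − MPC), MPC = 1 − 1/k = 1 − ΔG/ΔY = 1 − 696/4,971.4 ≈ 0.860.
MPS = 1 − MPC = 0.140.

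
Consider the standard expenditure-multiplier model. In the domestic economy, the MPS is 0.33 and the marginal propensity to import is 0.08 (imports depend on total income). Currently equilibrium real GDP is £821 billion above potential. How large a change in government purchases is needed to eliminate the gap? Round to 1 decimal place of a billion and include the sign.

−£336.6 billion

MPC = 1 − MPS = 1 − 0.33 = 0.67.
Spending multiplier = 1/(1 − c + m) = 1/(1 − 0.67 + 0.08) = 1/0.41 ≈ 2.439.
Need ΔY = −£821 billion, so ΔG = ΔY/k = (−£821 billion) × 0.41 ≈ −£336.6 billion.
The government should cut government purchases by £336.6 billion.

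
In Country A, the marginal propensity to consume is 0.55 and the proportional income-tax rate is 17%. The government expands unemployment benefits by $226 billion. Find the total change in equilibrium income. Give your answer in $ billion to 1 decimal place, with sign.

The transfer change shifts disposable income by +$226 billion, so first-round consumption changes by c·ΔTR = 0.55 × (+$226 billion) = +$124.3 billion.
Expenditure multiplier = 1/(1 − c(1−t)) = 1/(1 − 0.55×0.83) = 1/0.5435 ≈ 1.84.
The transfer multiplier is c × k ≈ 1.012, so ΔY = k × (c·ΔTR) = (+$124.3 billion) / 0.5435 ≈ +$228.7 billion.

+$228.7 billion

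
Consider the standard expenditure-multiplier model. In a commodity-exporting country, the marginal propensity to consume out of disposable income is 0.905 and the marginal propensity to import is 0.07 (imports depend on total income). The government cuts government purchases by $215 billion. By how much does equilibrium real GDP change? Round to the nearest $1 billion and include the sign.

Spending multiplier = 1/(1 − c + m) = 1/(1 − 0.905 + 0.07) = 1/0.165 ≈ 6.061.
ΔY = k × ΔG = (−$215 billion) / 0.165 ≈ −$1,303 billion.

−$1,303 billion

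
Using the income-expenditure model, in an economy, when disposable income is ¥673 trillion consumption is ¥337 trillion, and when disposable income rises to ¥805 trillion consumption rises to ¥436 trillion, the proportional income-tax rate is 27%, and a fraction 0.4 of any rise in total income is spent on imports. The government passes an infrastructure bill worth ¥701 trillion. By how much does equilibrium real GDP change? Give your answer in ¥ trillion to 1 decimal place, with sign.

+¥822.3 trillion

MPC = ΔC/ΔYd = (436 − 337)/(805 − 673) = 99/132 = 0.75.
Spending multiplier = 1/(1 − c(1−t) + m) = 1/(1 − 0.75×0.73 + 0.4) = 1/0.8525 ≈ 1.173.
ΔY = k × ΔG = (+¥701 trillion) / 0.8525 ≈ +¥822.3 trillion.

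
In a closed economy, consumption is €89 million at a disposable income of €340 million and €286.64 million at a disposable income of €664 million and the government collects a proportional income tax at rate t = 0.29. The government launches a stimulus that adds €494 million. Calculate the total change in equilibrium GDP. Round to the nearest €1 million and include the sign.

MPC = ΔC/ΔYd = (286.64 − 89)/(664 − 340) = 197.64/324 = 0.61.
Expenditure multiplier = 1/(1 − c(1−t)) = 1/(1 − 0.61×0.71) = 1/0.5669 ≈ 1.764.
ΔY = k × ΔG = (+€494 million) / 0.5669 ≈ +€871 million.

+€871 million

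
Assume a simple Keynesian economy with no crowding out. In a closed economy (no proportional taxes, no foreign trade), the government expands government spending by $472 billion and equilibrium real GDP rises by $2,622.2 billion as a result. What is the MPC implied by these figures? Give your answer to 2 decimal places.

0.82

Implied spending multiplier k = ΔY/ΔG = 2,622.2/472 ≈ 5.5555.
Since k = 1/(1 − MPC), MPC = 1 − 1/k = 1 − ΔG/ΔY = 1 − 472/2,622.2 ≈ 0.82.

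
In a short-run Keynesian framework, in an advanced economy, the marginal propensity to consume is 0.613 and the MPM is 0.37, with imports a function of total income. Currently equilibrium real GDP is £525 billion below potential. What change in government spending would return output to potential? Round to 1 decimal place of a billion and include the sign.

Spending multiplier = 1/(1 − c + m) = 1/(1 − 0.613 + 0.37) = 1/0.757 ≈ 1.321.
Need ΔY = +£525 billion, so ΔG = ΔY/k = (+£525 billion) × 0.757 ≈ +£397.4 billion.
The government should increase government spending by £397.4 billion.

+£397.4 billion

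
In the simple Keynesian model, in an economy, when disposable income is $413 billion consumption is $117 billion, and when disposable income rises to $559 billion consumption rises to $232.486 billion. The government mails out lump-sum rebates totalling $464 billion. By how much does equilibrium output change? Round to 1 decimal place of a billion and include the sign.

MPC = ΔC/ΔYd = (232.486 − 117)/(559 − 413) = 115.486/146 = 0.791.
A lump-sum tax change of −$464 billion shifts disposable income by +$464 billion; first-round consumption changes by −c × ΔT = −0.791 × (−$464 billion) = +$367.024 billion.
Expenditure multiplier = 1/(1 − MPC) = 1/(1 − 0.791) = 1/0.209 ≈ 4.785.
The tax multiplier is −c × k ≈ −3.785, so ΔY = k × (−c·ΔT) = (+$367.024 billion) / 0.209 ≈ +$1,756.1 billion.

+$1,756.1 billion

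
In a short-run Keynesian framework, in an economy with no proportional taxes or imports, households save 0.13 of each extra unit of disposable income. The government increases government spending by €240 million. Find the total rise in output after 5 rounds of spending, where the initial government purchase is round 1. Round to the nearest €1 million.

€926 million

MPC = 1 − MPS = 1 − 0.13 = 0.87.
Round 1 adds ΔG = €240 million; each later round is MPC = 0.87 times the previous.
After 5 rounds: 240 + 208.8 + 181.656 + 158.04072 + 137.4954264 = ΔG·(1 − c^5)/(1 − c) = 240 × (1 − 0.4984209207)/0.13 ≈ €926 million.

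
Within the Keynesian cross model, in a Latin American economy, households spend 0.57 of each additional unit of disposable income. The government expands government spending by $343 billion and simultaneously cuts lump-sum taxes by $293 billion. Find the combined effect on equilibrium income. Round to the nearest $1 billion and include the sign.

Expenditure multiplier = 1/(1 − MPC) = 1/(1 − 0.57) = 1/0.43 ≈ 2.326.
ΔG contributes k·ΔG = (+$343 billion) / 0.43 ≈ +$797.7 billion.
ΔT of −$293 billion changes first-round spending by −c·ΔT = +$167.01 billion, contributing k·(−c·ΔT) = (+$167.01 billion) / 0.43 ≈ +$388.4 billion.
Net ΔY = k(ΔG − c·ΔT) = (+$510.01 billion) / 0.43 ≈ +$1,186 billion.

+$1,186 billion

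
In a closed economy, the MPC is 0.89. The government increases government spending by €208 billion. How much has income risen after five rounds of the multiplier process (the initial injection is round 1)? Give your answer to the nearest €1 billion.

€835 billion

Round 1 adds ΔG = €208 billion; each later round is MPC = 0.89 times the previous.
After 5 rounds: 208 + 185.12 + 164.7568 + 146.633552 + 130.50386128 = ΔG·(1 − c^5)/(1 − c) = 208 × (1 − 0.5584059449)/0.11 ≈ €835 billion.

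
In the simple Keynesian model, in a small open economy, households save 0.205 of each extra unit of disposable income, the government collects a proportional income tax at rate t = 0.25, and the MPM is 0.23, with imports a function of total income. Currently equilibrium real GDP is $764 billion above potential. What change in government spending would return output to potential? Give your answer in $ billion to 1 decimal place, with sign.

MPC = 1 − MPS = 1 − 0.205 = 0.795.
Spending multiplier = 1/(1 − c(1−t) + m) = 1/(1 − 0.795×0.75 + 0.23) = 1/0.63375 ≈ 1.578.
Need ΔY = −$764 billion, so ΔG = ΔY/k = (−$764 billion) × 0.63375 ≈ −$484.2 billion.
The government should cut government spending by $484.2 billion.

−$484.2 billion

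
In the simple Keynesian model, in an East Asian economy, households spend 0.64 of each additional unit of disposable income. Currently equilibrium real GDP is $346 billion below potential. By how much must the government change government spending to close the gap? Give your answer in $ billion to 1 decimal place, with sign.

Spending multiplier = 1/(1 − MPC) = 1/(1 − 0.64) = 1/0.36 ≈ 2.778.
Need ΔY = +$346 billion, so ΔG = ΔY/k = (+$346 billion) × 0.36 ≈ +$124.6 billion.
The government should increase government spending by $124.6 billion.

+$124.6 billion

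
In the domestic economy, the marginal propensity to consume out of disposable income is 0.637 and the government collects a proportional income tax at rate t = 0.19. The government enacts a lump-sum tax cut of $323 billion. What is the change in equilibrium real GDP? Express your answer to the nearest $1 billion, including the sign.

+$425 billion

A lump-sum tax change of −$323 billion shifts disposable income by +$323 billion; first-round consumption changes by −c × ΔT = −0.637 × (−$323 billion) = +$205.751 billion.
Expenditure multiplier = 1/(1 − c(1−t)) = 1/(1 − 0.637×0.81) = 1/0.48403 ≈ 2.066.
The tax multiplier is −c × k ≈ −1.316, so ΔY = k × (−c·ΔT) = (+$205.751 billion) / 0.48403 ≈ +$425 billion.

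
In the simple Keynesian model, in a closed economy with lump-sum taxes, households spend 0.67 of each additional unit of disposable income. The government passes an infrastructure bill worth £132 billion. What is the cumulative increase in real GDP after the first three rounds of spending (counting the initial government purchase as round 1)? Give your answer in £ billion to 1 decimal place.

Round 1 adds ΔG = £132 billion; each later round is MPC = 0.67 times the previous.
After 3 rounds: 132 + 88.44 + 59.2548 = ΔG·(1 − c^3)/(1 − c) = 132 × (1 − 0.300763)/0.33 ≈ £279.7 billion.

£279.7 billion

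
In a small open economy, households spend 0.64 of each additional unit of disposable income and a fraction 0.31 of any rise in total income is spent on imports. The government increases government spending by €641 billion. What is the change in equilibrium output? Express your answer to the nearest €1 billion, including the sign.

+€957 billion

Government-spending multiplier = 1/(1 − c + m) = 1/(1 − 0.64 + 0.31) = 1/0.67 ≈ 1.493.
ΔY = k × ΔG = (+€641 billion) / 0.67 ≈ +€957 billion.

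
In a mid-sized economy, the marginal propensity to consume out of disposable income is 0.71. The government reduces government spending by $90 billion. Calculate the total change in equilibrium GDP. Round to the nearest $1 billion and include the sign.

−$310 billion

Government-spending multiplier = 1/(1 − MPC) = 1/(1 − 0.71) = 1/0.29 ≈ 3.448.
ΔY = k × ΔG = (−$90 billion) / 0.29 ≈ −$310 billion.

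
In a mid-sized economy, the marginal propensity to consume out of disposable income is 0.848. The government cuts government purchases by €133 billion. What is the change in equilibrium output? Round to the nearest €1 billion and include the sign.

Spending multiplier = 1/(1 − MPC) = 1/(1 − 0.848) = 1/0.152 ≈ 6.579.
ΔY = k × ΔG = (−€133 billion) / 0.152 = −€875 billion.

−€875 billion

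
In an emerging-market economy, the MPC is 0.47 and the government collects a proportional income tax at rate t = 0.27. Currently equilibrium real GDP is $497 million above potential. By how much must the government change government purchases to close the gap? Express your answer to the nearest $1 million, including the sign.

−$326 million

Spending multiplier = 1/(1 − c(1−t)) = 1/(1 − 0.47×0.73) = 1/0.6569 ≈ 1.522.
Need ΔY = −$497 million, so ΔG = ΔY/k = (−$497 million) × 0.6569 ≈ −$326 million.
The government should cut government purchases by $326 million.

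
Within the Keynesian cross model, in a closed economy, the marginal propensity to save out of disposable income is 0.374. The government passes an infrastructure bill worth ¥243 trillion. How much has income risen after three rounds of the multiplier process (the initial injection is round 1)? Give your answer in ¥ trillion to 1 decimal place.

¥490.3 trillion

MPC = 1 − MPS = 1 − 0.374 = 0.626.
Round 1 adds ΔG = ¥243 trillion; each later round is MPC = 0.626 times the previous.
After 3 rounds: 243 + 152.118 + 95.225868 = ΔG·(1 − c^3)/(1 − c) = 243 × (1 − 0.245314376)/0.374 ≈ ¥490.3 trillion.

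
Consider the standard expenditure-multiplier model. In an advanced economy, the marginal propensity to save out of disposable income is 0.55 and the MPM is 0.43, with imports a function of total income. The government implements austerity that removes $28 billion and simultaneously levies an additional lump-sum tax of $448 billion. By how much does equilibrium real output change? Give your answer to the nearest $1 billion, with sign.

MPC = 1 − MPS = 1 − 0.55 = 0.45.
Expenditure multiplier = 1/(1 − c + m) = 1/(1 − 0.45 + 0.43) = 1/0.98 ≈ 1.02.
ΔG contributes k·ΔG = (−$28 billion) / 0.98 ≈ −$28.6 billion.
ΔT of +$448 billion changes first-round spending by −c·ΔT = −$201.6 billion, contributing k·(−c·ΔT) = (−$201.6 billion) / 0.98 ≈ −$205.7 billion.
Net ΔY = k(ΔG − c·ΔT) = (−$229.6 billion) / 0.98 ≈ −$234 billion.

−$234 billion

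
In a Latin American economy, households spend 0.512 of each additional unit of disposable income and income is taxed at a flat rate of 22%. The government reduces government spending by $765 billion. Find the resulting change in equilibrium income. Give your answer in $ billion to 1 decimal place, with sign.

Government-spending multiplier = 1/(1 − c(1−t)) = 1/(1 − 0.512×0.78) = 1/0.60064 ≈ 1.665.
ΔY = k × ΔG = (−$765 billion) / 0.60064 ≈ −$1,273.6 billion.

−$1,273.6 billion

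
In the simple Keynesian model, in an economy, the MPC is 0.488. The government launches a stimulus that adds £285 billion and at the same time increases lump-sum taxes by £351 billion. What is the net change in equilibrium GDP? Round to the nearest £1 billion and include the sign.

+£222 billion

Expenditure multiplier = 1/(1 − MPC) = 1/(1 − 0.488) = 1/0.512 ≈ 1.953.
ΔG contributes k·ΔG = (+£285 billion) / 0.512 ≈ +£556.6 billion.
ΔT of +£351 billion changes first-round spending by −c·ΔT = −£171.288 billion, contributing k·(−c·ΔT) = (−£171.288 billion) / 0.512 ≈ −£334.5 billion.
Net ΔY = k(ΔG − c·ΔT) = (+£113.712 billion) / 0.512 ≈ +£222 billion.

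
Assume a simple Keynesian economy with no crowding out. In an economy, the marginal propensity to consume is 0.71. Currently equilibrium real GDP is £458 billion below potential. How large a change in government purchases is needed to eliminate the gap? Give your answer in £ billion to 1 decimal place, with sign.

+£132.8 billion

Spending multiplier = 1/(1 − MPC) = 1/(1 − 0.71) = 1/0.29 ≈ 3.448.
Need ΔY = +£458 billion, so ΔG = ΔY/k = (+£458 billion) × 0.29 ≈ +£132.8 billion.
The government should increase government purchases by £132.8 billion.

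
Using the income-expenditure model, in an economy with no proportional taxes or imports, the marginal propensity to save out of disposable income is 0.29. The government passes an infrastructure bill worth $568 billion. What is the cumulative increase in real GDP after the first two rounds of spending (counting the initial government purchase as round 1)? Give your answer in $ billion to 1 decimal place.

MPC = 1 − MPS = 1 − 0.29 = 0.71.
Round 1 adds ΔG = $568 billion; each later round is MPC = 0.71 times the previous.
After 2 rounds: 568 + 403.28 = ΔG·(1 − c^2)/(1 − c) = 568 × (1 − 0.5041)/0.29 ≈ $971.3 billion.

$971.3 billion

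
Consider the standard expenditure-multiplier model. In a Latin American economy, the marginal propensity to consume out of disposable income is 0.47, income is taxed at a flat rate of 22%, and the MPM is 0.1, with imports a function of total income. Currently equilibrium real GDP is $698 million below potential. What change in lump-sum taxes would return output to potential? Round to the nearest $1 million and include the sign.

Spending multiplier = 1/(1 − c(1−t) + m) = 1/(1 − 0.47×0.78 + 0.1) = 1/0.7334 ≈ 1.364.
Tax multiplier = −c·k = −0.47/0.7334 ≈ −0.641. Need ΔY = +$698 million, so ΔT = ΔY/(−c·k) = −(+$698 million) × 0.7334 / 0.47 ≈ −$1,089 million.
The government should cut lump-sum taxes by $1,089 million.

−$1,089 million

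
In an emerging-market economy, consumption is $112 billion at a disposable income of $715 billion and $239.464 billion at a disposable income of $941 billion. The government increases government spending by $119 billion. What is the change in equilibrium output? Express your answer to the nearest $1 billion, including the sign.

+$273 billion

MPC = ΔC/ΔYd = (239.464 − 112)/(941 − 715) = 127.464/226 = 0.564.
Spending multiplier = 1/(1 − MPC) = 1/(1 − 0.564) = 1/0.436 ≈ 2.294.
ΔY = k × ΔG = (+$119 billion) / 0.436 ≈ +$273 billion.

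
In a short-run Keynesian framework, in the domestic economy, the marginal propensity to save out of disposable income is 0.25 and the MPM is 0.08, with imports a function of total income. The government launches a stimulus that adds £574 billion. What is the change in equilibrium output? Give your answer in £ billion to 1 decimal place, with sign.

+£1,739.4 billion

MPC = 1 − MPS = 1 − 0.25 = 0.75.
Expenditure multiplier = 1/(1 − c + m) = 1/(1 − 0.75 + 0.08) = 1/0.33 ≈ 3.03.
ΔY = k × ΔG = (+£574 billion) / 0.33 ≈ +£1,739.4 billion.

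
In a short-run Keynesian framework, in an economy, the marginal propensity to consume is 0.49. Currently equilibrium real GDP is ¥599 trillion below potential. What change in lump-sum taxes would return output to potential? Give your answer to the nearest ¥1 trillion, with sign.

Spending multiplier = 1/(1 − MPC) = 1/(1 − 0.49) = 1/0.51 ≈ 1.961.
Tax multiplier = −c·k = −0.49/0.51 ≈ −0.961. Need ΔY = +¥599 trillion, so ΔT = ΔY/(−c·k) = −(+¥599 trillion) × 0.51 / 0.49 ≈ −¥623 trillion.
The government should cut lump-sum taxes by ¥623 trillion.

−¥623 trillion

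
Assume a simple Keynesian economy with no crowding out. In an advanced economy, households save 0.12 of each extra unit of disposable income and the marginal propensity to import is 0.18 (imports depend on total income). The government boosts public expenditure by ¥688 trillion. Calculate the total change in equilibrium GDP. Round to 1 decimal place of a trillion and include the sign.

MPC = 1 − MPS = 1 − 0.12 = 0.88.
Expenditure multiplier = 1/(1 − c + m) = 1/(1 − 0.88 + 0.18) = 1/0.3 ≈ 3.333.
ΔY = k × ΔG = (+¥688 trillion) / 0.3 ≈ +¥2,293.3 trillion.

+¥2,293.3 trillion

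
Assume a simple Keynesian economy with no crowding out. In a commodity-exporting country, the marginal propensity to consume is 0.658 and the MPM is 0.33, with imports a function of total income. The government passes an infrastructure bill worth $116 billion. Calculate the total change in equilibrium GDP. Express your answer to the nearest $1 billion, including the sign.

Expenditure multiplier = 1/(1 − c + m) = 1/(1 − 0.658 + 0.33) = 1/0.672 ≈ 1.488.
ΔY = k × ΔG = (+$116 billion) / 0.672 ≈ +$173 billion.

+$173 billion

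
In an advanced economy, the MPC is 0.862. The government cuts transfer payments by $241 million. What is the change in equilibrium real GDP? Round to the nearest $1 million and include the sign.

The transfer change shifts disposable income by −$241 million, so first-round consumption changes by c·ΔTR = 0.862 × (−$241 million) = −$207.742 million.
Expenditure multiplier = 1/(1 − MPC) = 1/(1 − 0.862) = 1/0.138 ≈ 7.246.
The transfer multiplier is c × k ≈ 6.246, so ΔY = k × (c·ΔTR) = (−$207.742 million) / 0.138 ≈ −$1,505 million.

−$1,505 million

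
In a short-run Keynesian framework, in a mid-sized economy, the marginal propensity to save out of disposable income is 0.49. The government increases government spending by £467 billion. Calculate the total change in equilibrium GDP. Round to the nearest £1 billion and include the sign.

+£953 billion

MPC = 1 − MPS = 1 − 0.49 = 0.51.
Expenditure multiplier = 1/(1 − MPC) = 1/(1 − 0.51) = 1/0.49 ≈ 2.041.
ΔY = k × ΔG = (+£467 billion) / 0.49 ≈ +£953 billion.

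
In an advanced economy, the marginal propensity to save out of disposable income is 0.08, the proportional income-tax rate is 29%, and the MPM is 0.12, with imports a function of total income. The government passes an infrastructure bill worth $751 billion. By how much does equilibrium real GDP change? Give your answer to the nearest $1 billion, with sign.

MPC = 1 − MPS = 1 − 0.08 = 0.92.
Expenditure multiplier = 1/(1 − c(1−t) + m) = 1/(1 − 0.92×0.71 + 0.12) = 1/0.4668 ≈ 2.142.
ΔY = k × ΔG = (+$751 billion) / 0.4668 ≈ +$1,609 billion.

+$1,609 billion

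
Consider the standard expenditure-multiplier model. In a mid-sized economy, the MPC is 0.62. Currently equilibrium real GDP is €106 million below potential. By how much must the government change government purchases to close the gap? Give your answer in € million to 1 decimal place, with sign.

Spending multiplier = 1/(1 − MPC) = 1/(1 − 0.62) = 1/0.38 ≈ 2.632.
Need ΔY = +€106 million, so ΔG = ΔY/k = (+€106 million) × 0.38 ≈ +€40.3 million.
The government should increase government purchases by €40.3 million.

+€40.3 million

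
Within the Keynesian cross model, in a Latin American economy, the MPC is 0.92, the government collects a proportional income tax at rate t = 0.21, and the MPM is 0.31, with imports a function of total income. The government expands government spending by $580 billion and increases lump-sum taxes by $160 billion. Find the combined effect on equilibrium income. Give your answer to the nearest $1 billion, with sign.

+$742 billion

Expenditure multiplier = 1/(1 − c(1−t) + m) = 1/(1 − 0.92×0.79 + 0.31) = 1/0.5832 ≈ 1.715.
ΔG contributes k·ΔG = (+$580 billion) / 0.5832 ≈ +$994.5 billion.
ΔT of +$160 billion changes first-round spending by −c·ΔT = −$147.2 billion, contributing k·(−c·ΔT) = (−$147.2 billion) / 0.5832 ≈ −$252.4 billion.
Net ΔY = k(ΔG − c·ΔT) = (+$432.8 billion) / 0.5832 ≈ +$742 billion.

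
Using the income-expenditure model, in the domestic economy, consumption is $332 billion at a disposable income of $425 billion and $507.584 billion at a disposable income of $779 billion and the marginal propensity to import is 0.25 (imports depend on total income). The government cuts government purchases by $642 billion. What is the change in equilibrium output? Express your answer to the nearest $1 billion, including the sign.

MPC = ΔC/ΔYd = (507.584 − 332)/(779 − 425) = 175.584/354 = 0.496.
Government-spending multiplier = 1/(1 − c + m) = 1/(1 − 0.496 + 0.25) = 1/0.754 ≈ 1.326.
ΔY = k × ΔG = (−$642 billion) / 0.754 ≈ −$851 billion.

−$851 billion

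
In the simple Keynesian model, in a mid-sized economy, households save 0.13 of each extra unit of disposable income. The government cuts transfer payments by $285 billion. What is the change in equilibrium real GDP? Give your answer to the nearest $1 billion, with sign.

MPC = 1 − MPS = 1 − 0.13 = 0.87.
The transfer change shifts disposable income by −$285 billion, so first-round consumption changes by c·ΔTR = 0.87 × (−$285 billion) = −$247.95 billion.
Expenditure multiplier = 1/(1 − MPC) = 1/(1 − 0.87) = 1/0.13 ≈ 7.692.
The transfer multiplier is c × k ≈ 6.692, so ΔY = k × (c·ΔTR) = (−$247.95 billion) / 0.13 ≈ −$1,907 billion.

−$1,907 billion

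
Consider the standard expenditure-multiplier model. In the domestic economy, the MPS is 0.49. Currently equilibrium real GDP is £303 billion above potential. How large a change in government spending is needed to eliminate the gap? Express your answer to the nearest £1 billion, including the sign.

MPC = 1 − MPS = 1 − 0.49 = 0.51.
Spending multiplier = 1/(1 − MPC) = 1/(1 − 0.51) = 1/0.49 ≈ 2.041.
Need ΔY = −£303 billion, so ΔG = ΔY/k = (−£303 billion) × 0.49 ≈ −£148 billion.
The government should cut government spending by £148 billion.

−£148 billion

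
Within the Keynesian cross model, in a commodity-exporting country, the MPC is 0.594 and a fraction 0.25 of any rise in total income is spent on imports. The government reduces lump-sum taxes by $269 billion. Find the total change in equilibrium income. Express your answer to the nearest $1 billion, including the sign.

+$244 billion

A lump-sum tax change of −$269 billion shifts disposable income by +$269 billion; first-round consumption changes by −c × ΔT = −0.594 × (−$269 billion) = +$159.786 billion.
Expenditure multiplier = 1/(1 − c + m) = 1/(1 − 0.594 + 0.25) = 1/0.656 ≈ 1.524.
The tax multiplier is −c × k ≈ −0.905, so ΔY = k × (−c·ΔT) = (+$159.786 billion) / 0.656 ≈ +$244 billion.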